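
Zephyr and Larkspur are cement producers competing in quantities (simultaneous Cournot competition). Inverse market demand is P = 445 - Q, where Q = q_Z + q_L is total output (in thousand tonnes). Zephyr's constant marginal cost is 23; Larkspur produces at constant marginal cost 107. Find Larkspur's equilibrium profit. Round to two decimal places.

Zephyr's profit: π_Z = (445 - Q)q_Z - (23q_Z). Setting ∂π_Z/∂q_Z = 0: 422 - 2q_Z - (q_L) = 0.
Larkspur's profit: π_L = (445 - Q)q_L - (107q_L). Setting ∂π_L/∂q_L = 0: 338 - 2q_L - (q_Z) = 0.
So q_Z = (422 - q_L)/2 and q_L = (338 - q_Z)/2.
Solving the pair: q_Z = 506/3, q_L = 254/3.
Price P = 445 - 760/3 = 575/3.
Larkspur's profit: (575/3 - 107)·(254/3) = 7168.4444.

7168.44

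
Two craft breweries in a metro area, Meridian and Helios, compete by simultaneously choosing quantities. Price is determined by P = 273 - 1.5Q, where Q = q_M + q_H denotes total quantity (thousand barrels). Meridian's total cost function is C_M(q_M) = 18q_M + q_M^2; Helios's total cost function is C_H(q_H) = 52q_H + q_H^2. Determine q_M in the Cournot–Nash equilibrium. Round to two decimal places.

Meridian's profit: π_M = (273 - 1.5Q)q_M - (18q_M + q_M²). Setting ∂π_M/∂q_M = 0: 255 - 5q_M - (3/2)(q_H) = 0.
Helios's first-order condition: 221 - 5q_H - (3/2)(q_M) = 0.
Rearranging gives the reaction functions q_M = (255 - (3/2)q_H)/5 and q_H = (221 - (3/2)q_M)/5.
Solving the pair: q_M = 41.4725, q_H = 31.7582.

41.47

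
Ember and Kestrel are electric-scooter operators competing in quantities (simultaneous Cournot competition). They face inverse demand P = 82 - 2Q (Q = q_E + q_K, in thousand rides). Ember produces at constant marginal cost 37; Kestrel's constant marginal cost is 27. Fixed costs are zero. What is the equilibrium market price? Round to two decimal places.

48.67

Ember's profit: π_E = (82 - 2Q)q_E - (37q_E). Setting ∂π_E/∂q_E = 0: 45 - 4q_E - 2(q_K) = 0.
Kestrel's profit: π_K = (82 - 2Q)q_K - (27q_K). Setting ∂π_K/∂q_K = 0: 55 - 4q_K - 2(q_E) = 0.
So q_E = (45 - 2q_K)/4 and q_K = (55 - 2q_E)/4.
Solving the pair: q_E = 35/6, q_K = 65/6.
Total output Q = 50/3, so price P = 82 - 2·(50/3) = 146/3.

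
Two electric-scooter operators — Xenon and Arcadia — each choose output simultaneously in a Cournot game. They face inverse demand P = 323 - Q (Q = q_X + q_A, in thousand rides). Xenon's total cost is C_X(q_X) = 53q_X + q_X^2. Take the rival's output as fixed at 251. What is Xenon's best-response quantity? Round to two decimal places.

With the rival's output fixed at 251, Xenon's profit is π_X = (323 - 251 - q_X)q_X - (53q_X + q_X²) = (72 - q_X)q_X - (53q_X + q_X²).
∂π_X/∂q_X = 19 - 4q_X = 0, so q_X = 19/4.

4.75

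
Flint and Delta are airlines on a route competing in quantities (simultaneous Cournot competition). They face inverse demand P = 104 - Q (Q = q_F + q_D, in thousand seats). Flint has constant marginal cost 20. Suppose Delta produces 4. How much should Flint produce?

40

With the rival's output fixed at 4, Flint's profit is π_F = (104 - 4 - q_F)q_F - (20q_F) = (100 - q_F)q_F - (20q_F).
∂π_F/∂q_F = 80 - 2q_F = 0, so q_F = 40.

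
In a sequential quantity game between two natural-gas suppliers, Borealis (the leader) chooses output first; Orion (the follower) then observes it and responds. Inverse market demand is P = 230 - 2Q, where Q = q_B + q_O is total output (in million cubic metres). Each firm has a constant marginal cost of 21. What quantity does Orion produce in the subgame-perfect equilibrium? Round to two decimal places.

26.13

Solve by backward induction. Given q_B, the follower Orion maximises π_O = (230 - 2q_B - 2q_O)q_O - 21q_O.
Setting the follower's marginal profit to zero, 209 - 2q_B - 4q_O = 0, i.e. q_O = (209 - 2q_B)/4.
The leader anticipates this reaction. Substituting into P = 230 - 2Q gives P = 251/2 - q_B, so π_B = (251/2 - q_B)q_B - 21q_B.
Maximising: ∂π_B/∂q_B = 209/2 - 2q_B = 0, giving q_B = 209/4.
Then q_O = (209 - 2·(209/4))/4 = 209/8.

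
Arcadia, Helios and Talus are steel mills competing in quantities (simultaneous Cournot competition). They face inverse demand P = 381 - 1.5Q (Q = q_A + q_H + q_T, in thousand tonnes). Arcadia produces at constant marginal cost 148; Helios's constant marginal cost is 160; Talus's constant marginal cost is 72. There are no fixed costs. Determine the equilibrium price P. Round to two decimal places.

Arcadia's profit: π_A = (381 - 1.5Q)q_A - (148q_A). Setting ∂π_A/∂q_A = 0: 233 - 3q_A - (3/2)(q_H + q_T) = 0.
Helios's profit: π_H = (381 - 1.5Q)q_H - (160q_H). Setting ∂π_H/∂q_H = 0: 221 - 3q_H - (3/2)(q_A + q_T) = 0.
Talus's profit: π_T = (381 - 1.5Q)q_T - (72q_T). Setting ∂π_T/∂q_T = 0: 309 - 3q_T - (3/2)(q_A + q_H) = 0.
Adding the 3 first-order conditions: 763 − 6Q = 0, so Q = 763/6.
Back-substituting: q_A = (233 − 763/4)/(3/2) = 169/6, q_H = (221 − 763/4)/(3/2) = 121/6, q_T = (309 − 763/4)/(3/2) = 473/6.
Total output Q = 763/6, so price P = 381 - (3/2)·(763/6) = 761/4.

190.25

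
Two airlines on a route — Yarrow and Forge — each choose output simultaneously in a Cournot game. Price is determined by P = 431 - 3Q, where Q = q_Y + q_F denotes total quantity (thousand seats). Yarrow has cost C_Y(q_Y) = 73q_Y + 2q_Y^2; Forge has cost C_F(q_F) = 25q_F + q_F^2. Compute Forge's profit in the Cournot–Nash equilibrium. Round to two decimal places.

7074.94

Yarrow's profit: π_Y = (431 - 3Q)q_Y - (73q_Y + 2q_Y²). Setting ∂π_Y/∂q_Y = 0: 358 - 10q_Y - 3(q_F) = 0.
Forge's first-order condition: 406 - 8q_F - 3(q_Y) = 0.
So q_Y = (358 - 3q_F)/10 and q_F = (406 - 3q_Y)/8.
Substituting one into the other gives q_Y = 1646/71 and q_F = 42.0563.
Price P = 431 - 3·65.2394 = 235.2817.
Forge's profit: 235.2817·42.0563 - 25·42.0563 - 42.0563² = 7074.9423.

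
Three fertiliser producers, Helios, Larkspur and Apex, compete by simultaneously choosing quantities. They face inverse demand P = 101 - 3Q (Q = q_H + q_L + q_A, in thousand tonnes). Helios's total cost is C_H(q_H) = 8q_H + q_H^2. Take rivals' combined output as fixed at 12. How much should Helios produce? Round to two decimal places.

7.13

With rivals' combined output fixed at 12, Helios's profit is π_H = (101 - 3·12 - 3q_H)q_H - (8q_H + q_H²) = (65 - 3q_H)q_H - (8q_H + q_H²).
∂π_H/∂q_H = 57 - 8q_H = 0, so q_H = 57/8.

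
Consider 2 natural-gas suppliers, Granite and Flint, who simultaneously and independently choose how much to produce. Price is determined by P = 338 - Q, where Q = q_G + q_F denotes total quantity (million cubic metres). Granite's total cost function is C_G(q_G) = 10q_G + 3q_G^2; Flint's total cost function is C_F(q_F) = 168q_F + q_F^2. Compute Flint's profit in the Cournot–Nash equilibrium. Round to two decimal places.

2216.49

Granite's profit: π_G = (338 - Q)q_G - (10q_G + 3q_G²). Setting ∂π_G/∂q_G = 0: 328 - 8q_G - (q_F) = 0.
Flint's first-order condition: 170 - 4q_F - (q_G) = 0.
Best responses: q_G = (328 - q_F)/8, q_F = (170 - q_G)/4.
Solving the pair: q_G = 1142/31, q_F = 1032/31.
Price P = 338 - 70.1290 = 267.8710.
Flint's profit: 267.8710·(1032/31) - 168·(1032/31) - (1032/31)² = 2216.4912.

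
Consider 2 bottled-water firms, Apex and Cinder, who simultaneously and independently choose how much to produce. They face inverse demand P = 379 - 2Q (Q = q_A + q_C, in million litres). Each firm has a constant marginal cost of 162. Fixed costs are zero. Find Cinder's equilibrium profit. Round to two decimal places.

2616.06

Each firm earns π_i = (379 - 2Q)q_i - 162q_i.
Setting ∂π_i/∂q_i = 0 with rivals' quantities fixed: 217 - 4q_i - 2q_j = 0.
By symmetry each firm produces the same amount; substituting q_j = q_i yields q_i = 217/6.
Price P = 379 - 2·(217/3) = 703/3.
Cinder's profit: (703/3 - 162)·(217/6) = 2616.0556.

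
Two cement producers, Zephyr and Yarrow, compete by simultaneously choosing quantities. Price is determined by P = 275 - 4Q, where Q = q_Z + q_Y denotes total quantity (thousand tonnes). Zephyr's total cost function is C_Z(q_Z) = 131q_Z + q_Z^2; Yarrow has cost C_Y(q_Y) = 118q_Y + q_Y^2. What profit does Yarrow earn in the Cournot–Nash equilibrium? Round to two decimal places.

Zephyr's profit: π_Z = (275 - 4Q)q_Z - (131q_Z + q_Z²). Setting ∂π_Z/∂q_Z = 0: 144 - 10q_Z - 4(q_Y) = 0.
Yarrow's first-order condition: 157 - 10q_Y - 4(q_Z) = 0.
So q_Z = (144 - 4q_Y)/10 and q_Y = (157 - 4q_Z)/10.
Substituting one into the other gives q_Z = 29/3 and q_Y = 71/6.
Price P = 275 - 4·(43/2) = 189.
Yarrow's profit: 189·(71/6) - 118·(71/6) - (71/6)² = 700.1389.

700.14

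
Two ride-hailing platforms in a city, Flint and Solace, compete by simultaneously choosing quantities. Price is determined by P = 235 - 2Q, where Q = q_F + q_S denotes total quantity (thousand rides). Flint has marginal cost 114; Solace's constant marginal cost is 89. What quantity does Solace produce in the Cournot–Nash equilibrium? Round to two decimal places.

Flint's profit: π_F = (235 - 2Q)q_F - (114q_F). Setting ∂π_F/∂q_F = 0: 121 - 4q_F - 2(q_S) = 0.
Solace's profit: π_S = (235 - 2Q)q_S - (89q_S). Setting ∂π_S/∂q_S = 0: 146 - 4q_S - 2(q_F) = 0.
So q_F = (121 - 2q_S)/4 and q_S = (146 - 2q_F)/4.
Solving the pair: q_F = 16, q_S = 57/2.

28.50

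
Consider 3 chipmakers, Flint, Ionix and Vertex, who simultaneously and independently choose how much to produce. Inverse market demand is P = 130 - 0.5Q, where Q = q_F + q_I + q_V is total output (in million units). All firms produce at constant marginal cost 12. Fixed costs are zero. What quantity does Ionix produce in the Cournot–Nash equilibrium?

59

Each firm earns π_i = (130 - 0.5Q)q_i - 12q_i.
First-order condition (treating rivals' output as given): 118 - q_i - (1/2)·Σ_{j≠i} q_j = 0.
With identical firms every q_j equals q_i, so Σ_{j≠i} q_j = 2q_i and 118 = 2q_i, giving q_i = 59.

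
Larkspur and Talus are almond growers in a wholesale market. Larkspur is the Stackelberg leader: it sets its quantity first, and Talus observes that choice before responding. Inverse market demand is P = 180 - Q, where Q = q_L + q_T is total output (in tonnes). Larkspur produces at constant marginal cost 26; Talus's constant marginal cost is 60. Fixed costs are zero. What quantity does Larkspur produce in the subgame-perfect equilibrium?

94

Solve by backward induction. Given q_L, the follower Talus maximises π_T = (180 - q_L - q_T)q_T - 60q_T.
Setting the follower's marginal profit to zero, 120 - q_L - 2q_T = 0, i.e. q_T = (120 - q_L)/2.
Larkspur substitutes q_T(q_L) into its own profit: π_L = q_L(180 - q_L - (120 - q_L)/2) - 26q_L = (120 - (1/2)q_L)q_L - 26q_L.
The leader's first-order condition 94 - q_L = 0 yields q_L = 94.
Then q_T = (120 - 94)/2 = 13.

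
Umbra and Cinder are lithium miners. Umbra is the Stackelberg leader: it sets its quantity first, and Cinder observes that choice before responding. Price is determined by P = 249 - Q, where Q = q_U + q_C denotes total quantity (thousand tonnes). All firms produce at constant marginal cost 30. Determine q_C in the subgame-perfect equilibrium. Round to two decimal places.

54.75

The follower Cinder best-responds to any q_U: π_C = (249 - Q)q_C - 30q_C.
∂π_C/∂q_C = 219 - q_U - 2q_C = 0 gives the reaction function q_C = (219 - q_U)/2.
Umbra substitutes q_C(q_U) into its own profit: π_U = q_U(249 - q_U - (219 - q_U)/2) - 30q_U = (279/2 - (1/2)q_U)q_U - 30q_U.
The leader's first-order condition 219/2 - q_U = 0 yields q_U = 219/2.
Then q_C = (219 - 219/2)/2 = 219/4.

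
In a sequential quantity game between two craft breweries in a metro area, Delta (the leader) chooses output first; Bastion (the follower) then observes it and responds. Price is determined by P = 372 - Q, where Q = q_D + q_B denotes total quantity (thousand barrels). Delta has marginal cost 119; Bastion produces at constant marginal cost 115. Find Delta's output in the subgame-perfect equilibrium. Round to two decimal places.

The follower Bastion best-responds to any q_D: π_B = (372 - Q)q_B - 115q_B.
Follower FOC: 257 - q_D - 2q_B = 0, so q_B(q_D) = (257 - q_D)/2.
The leader anticipates this reaction. Substituting into P = 372 - Q gives P = 487/2 - (1/2)q_D, so π_D = (487/2 - (1/2)q_D)q_D - 119q_D.
Leader FOC: 249/2 - q_D = 0, so q_D = 249/2.
Then q_B = (257 - 249/2)/2 = 265/4.

124.50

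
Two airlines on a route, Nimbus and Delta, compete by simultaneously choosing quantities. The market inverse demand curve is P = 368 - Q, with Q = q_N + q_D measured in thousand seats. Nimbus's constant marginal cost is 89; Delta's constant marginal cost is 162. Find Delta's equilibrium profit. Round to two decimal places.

Nimbus's profit: π_N = (368 - Q)q_N - (89q_N). Setting ∂π_N/∂q_N = 0: 279 - 2q_N - (q_D) = 0.
Delta's profit: π_D = (368 - Q)q_D - (162q_D). Setting ∂π_D/∂q_D = 0: 206 - 2q_D - (q_N) = 0.
Rearranging gives the reaction functions q_N = (279 - q_D)/2 and q_D = (206 - q_N)/2.
Substituting one into the other gives q_N = 352/3 and q_D = 133/3.
Price P = 368 - 485/3 = 619/3.
Delta's profit: (619/3 - 162)·(133/3) = 1965.4444.

1965.44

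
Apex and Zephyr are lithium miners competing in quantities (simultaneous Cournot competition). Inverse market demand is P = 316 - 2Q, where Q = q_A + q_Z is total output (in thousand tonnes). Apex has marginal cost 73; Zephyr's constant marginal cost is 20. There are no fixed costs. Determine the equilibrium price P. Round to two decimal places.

Apex's profit: π_A = (316 - 2Q)q_A - (73q_A). Setting ∂π_A/∂q_A = 0: 243 - 4q_A - 2(q_Z) = 0.
Zephyr's first-order condition: 296 - 4q_Z - 2(q_A) = 0.
Rearranging gives the reaction functions q_A = (243 - 2q_Z)/4 and q_Z = (296 - 2q_A)/4.
Solving the pair: q_A = 95/3, q_Z = 349/6.
Total output Q = 539/6, so price P = 316 - 2·(539/6) = 409/3.

136.33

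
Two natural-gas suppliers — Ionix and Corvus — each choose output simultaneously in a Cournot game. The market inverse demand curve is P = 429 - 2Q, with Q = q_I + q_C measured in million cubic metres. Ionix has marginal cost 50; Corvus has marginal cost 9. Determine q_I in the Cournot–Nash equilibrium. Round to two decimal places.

Ionix's profit: π_I = (429 - 2Q)q_I - (50q_I). Setting ∂π_I/∂q_I = 0: 379 - 4q_I - 2(q_C) = 0.
Corvus's profit: π_C = (429 - 2Q)q_C - (9q_C). Setting ∂π_C/∂q_C = 0: 420 - 4q_C - 2(q_I) = 0.
So q_I = (379 - 2q_C)/4 and q_C = (420 - 2q_I)/4.
Substituting one into the other gives q_I = 169/3 and q_C = 461/6.

56.33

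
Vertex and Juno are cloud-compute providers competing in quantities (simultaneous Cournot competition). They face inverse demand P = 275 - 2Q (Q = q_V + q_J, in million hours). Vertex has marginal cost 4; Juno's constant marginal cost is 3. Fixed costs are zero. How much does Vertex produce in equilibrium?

45

Vertex's profit: π_V = (275 - 2Q)q_V - (4q_V). Setting ∂π_V/∂q_V = 0: 271 - 4q_V - 2(q_J) = 0.
Juno's first-order condition: 272 - 4q_J - 2(q_V) = 0.
So q_V = (271 - 2q_J)/4 and q_J = (272 - 2q_V)/4.
Solving the pair: q_V = 45, q_J = 91/2.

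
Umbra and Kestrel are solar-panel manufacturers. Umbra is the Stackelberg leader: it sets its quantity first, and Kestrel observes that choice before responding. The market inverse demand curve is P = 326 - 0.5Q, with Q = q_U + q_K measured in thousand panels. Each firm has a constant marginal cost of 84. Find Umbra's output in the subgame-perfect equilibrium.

Solve by backward induction. Given q_U, the follower Kestrel maximises π_K = (326 - (1/2)q_U - (1/2)q_K)q_K - 84q_K.
Setting the follower's marginal profit to zero, 242 - (1/2)q_U - q_K = 0, i.e. q_K = (242 - (1/2)q_U).
Umbra substitutes q_K(q_U) into its own profit: π_U = q_U(326 - (1/2)q_U - (242 - (1/2)q_U)/2) - 84q_U = (205 - (1/4)q_U)q_U - 84q_U.
Maximising: ∂π_U/∂q_U = 121 - (1/2)q_U = 0, giving q_U = 242.
Then q_K = (242 - (1/2)·242) = 121.

242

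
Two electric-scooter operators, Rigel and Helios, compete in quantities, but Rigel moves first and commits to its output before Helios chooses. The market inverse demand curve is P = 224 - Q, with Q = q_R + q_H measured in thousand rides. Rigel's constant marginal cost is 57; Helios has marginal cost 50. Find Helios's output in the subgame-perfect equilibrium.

Solve by backward induction. Given q_R, the follower Helios maximises π_H = (224 - q_R - q_H)q_H - 50q_H.
∂π_H/∂q_H = 174 - q_R - 2q_H = 0 gives the reaction function q_H = (174 - q_R)/2.
The leader anticipates this reaction. Substituting into P = 224 - Q gives P = 137 - (1/2)q_R, so π_R = (137 - (1/2)q_R)q_R - 57q_R.
Maximising: ∂π_R/∂q_R = 80 - q_R = 0, giving q_R = 80.
Then q_H = (174 - 80)/2 = 47.

47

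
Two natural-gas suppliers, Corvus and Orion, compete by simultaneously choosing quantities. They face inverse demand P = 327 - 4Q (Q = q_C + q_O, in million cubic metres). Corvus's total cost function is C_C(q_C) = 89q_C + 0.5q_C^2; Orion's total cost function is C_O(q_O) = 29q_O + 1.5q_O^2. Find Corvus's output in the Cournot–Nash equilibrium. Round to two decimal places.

17.18

Corvus's profit: π_C = (327 - 4Q)q_C - (89q_C + (1/2)q_C²). Setting ∂π_C/∂q_C = 0: 238 - 9q_C - 4(q_O) = 0.
Orion's profit: π_O = (327 - 4Q)q_O - (29q_O + (3/2)q_O²). Setting ∂π_O/∂q_O = 0: 298 - 11q_O - 4(q_C) = 0.
Best responses: q_C = (238 - 4q_O)/9, q_O = (298 - 4q_C)/11.
Substituting one into the other gives q_C = 1426/83 and q_O = 1730/83.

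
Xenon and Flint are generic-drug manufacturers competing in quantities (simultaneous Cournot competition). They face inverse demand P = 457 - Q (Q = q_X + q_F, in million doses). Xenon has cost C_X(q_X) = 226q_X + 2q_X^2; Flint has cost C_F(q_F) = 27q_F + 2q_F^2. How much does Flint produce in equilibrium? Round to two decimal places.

Xenon's profit: π_X = (457 - Q)q_X - (226q_X + 2q_X²). Setting ∂π_X/∂q_X = 0: 231 - 6q_X - (q_F) = 0.
Flint's first-order condition: 430 - 6q_F - (q_X) = 0.
Best responses: q_X = (231 - q_F)/6, q_F = (430 - q_X)/6.
Solving the pair: q_X = 956/35, q_F = 67.1143.

67.11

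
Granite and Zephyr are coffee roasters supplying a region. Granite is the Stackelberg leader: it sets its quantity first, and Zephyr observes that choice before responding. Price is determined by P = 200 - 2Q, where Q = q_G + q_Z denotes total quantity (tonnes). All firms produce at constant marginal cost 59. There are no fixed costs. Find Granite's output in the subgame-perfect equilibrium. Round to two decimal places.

The follower Zephyr best-responds to any q_G: π_Z = (200 - 2Q)q_Z - 59q_Z.
Setting the follower's marginal profit to zero, 141 - 2q_G - 4q_Z = 0, i.e. q_Z = (141 - 2q_G)/4.
The leader anticipates this reaction. Substituting into P = 200 - 2Q gives P = 259/2 - q_G, so π_G = (259/2 - q_G)q_G - 59q_G.
Maximising: ∂π_G/∂q_G = 141/2 - 2q_G = 0, giving q_G = 141/4.
Then q_Z = (141 - 2·(141/4))/4 = 141/8.

35.25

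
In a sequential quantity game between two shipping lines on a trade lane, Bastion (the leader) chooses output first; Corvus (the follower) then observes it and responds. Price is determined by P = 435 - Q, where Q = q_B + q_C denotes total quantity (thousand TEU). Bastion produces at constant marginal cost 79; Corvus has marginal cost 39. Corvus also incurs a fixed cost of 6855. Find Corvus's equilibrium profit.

7306

Solve by backward induction. Given q_B, the follower Corvus maximises π_C = (435 - q_B - q_C)q_C - 39q_C.
∂π_C/∂q_C = 396 - q_B - 2q_C = 0 gives the reaction function q_C = (396 - q_B)/2.
Bastion substitutes q_C(q_B) into its own profit: π_B = q_B(435 - q_B - (396 - q_B)/2) - 79q_B = (237 - (1/2)q_B)q_B - 79q_B.
Leader FOC: 158 - q_B = 0, so q_B = 158.
Then q_C = (396 - 158)/2 = 119.
Price P = 435 - 277 = 158.
Corvus's profit: (158 - 39)·119 - 6855 = 7306.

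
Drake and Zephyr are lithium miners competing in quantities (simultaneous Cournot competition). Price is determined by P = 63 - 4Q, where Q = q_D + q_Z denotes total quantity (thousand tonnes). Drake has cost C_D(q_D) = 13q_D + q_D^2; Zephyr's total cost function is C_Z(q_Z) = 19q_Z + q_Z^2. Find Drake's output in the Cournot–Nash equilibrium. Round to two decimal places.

Drake's profit: π_D = (63 - 4Q)q_D - (13q_D + q_D²). Setting ∂π_D/∂q_D = 0: 50 - 10q_D - 4(q_Z) = 0.
Zephyr's first-order condition: 44 - 10q_Z - 4(q_D) = 0.
Rearranging gives the reaction functions q_D = (50 - 4q_Z)/10 and q_Z = (44 - 4q_D)/10.
Substituting one into the other gives q_D = 27/7 and q_Z = 20/7.

3.86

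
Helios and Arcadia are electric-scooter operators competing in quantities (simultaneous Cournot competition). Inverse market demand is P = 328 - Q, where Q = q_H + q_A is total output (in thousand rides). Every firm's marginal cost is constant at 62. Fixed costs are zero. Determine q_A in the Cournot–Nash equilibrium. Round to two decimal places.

Each firm earns π_i = (328 - Q)q_i - 62q_i.
First-order condition (treating rivals' output as given): 266 - 2q_i - q_j = 0.
With identical firms every q_j equals q_i, so q_j = q_i and 266 = 3q_i, giving q_i = 266/3.

88.67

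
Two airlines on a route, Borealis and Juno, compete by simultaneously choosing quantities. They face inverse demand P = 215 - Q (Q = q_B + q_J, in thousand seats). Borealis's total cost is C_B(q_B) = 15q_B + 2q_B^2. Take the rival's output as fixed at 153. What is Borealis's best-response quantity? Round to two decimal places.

7.83

With the rival's output fixed at 153, Borealis's profit is π_B = (215 - 153 - q_B)q_B - (15q_B + 2q_B²) = (62 - q_B)q_B - (15q_B + 2q_B²).
∂π_B/∂q_B = 47 - 6q_B = 0, so q_B = 47/6.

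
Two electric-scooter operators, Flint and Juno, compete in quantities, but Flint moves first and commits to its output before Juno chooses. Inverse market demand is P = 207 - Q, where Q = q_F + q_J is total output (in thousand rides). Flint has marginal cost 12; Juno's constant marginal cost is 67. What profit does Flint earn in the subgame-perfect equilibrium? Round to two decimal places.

The follower Juno best-responds to any q_F: π_J = (207 - Q)q_J - 67q_J.
Follower FOC: 140 - q_F - 2q_J = 0, so q_J(q_F) = (140 - q_F)/2.
The leader anticipates this reaction. Substituting into P = 207 - Q gives P = 137 - (1/2)q_F, so π_F = (137 - (1/2)q_F)q_F - 12q_F.
Leader FOC: 125 - q_F = 0, so q_F = 125.
Then q_J = (140 - 125)/2 = 15/2.
Price P = 207 - 265/2 = 149/2.
Flint's profit: (149/2 - 12)·125 = 7812.5000.

7812.50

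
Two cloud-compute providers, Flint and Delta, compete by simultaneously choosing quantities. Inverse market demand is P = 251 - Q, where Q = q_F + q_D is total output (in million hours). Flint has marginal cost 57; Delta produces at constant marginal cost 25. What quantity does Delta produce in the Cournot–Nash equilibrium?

Flint's profit: π_F = (251 - Q)q_F - (57q_F). Setting ∂π_F/∂q_F = 0: 194 - 2q_F - (q_D) = 0.
Delta's profit: π_D = (251 - Q)q_D - (25q_D). Setting ∂π_D/∂q_D = 0: 226 - 2q_D - (q_F) = 0.
So q_F = (194 - q_D)/2 and q_D = (226 - q_F)/2.
Solving the pair: q_F = 54, q_D = 86.

86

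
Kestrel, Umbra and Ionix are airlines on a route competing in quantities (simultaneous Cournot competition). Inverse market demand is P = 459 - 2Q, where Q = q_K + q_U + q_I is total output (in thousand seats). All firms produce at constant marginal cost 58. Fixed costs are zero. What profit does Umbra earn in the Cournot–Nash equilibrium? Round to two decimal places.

5025.03

Each firm earns π_i = (459 - 2Q)q_i - 58q_i.
First-order condition (treating rivals' output as given): 401 - 4q_i - 2·Σ_{j≠i} q_j = 0.
By symmetry each firm produces the same amount; substituting Σ_{j≠i} q_j = 2q_i yields q_i = 401/8.
Price P = 459 - 2·(1203/8) = 633/4.
Umbra's profit: (633/4 - 58)·(401/8) = 5025.0313.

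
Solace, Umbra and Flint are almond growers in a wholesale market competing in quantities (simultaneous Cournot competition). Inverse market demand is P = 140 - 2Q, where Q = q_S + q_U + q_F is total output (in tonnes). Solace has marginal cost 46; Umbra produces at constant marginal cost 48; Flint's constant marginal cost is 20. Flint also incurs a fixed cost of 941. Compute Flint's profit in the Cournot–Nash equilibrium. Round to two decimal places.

Solace's profit: π_S = (140 - 2Q)q_S - (46q_S). Setting ∂π_S/∂q_S = 0: 94 - 4q_S - 2(q_U + q_F) = 0.
Umbra's first-order condition: 92 - 4q_U - 2(q_S + q_F) = 0.
Flint's first-order condition: 120 - 4q_F - 2(q_S + q_U) = 0.
Adding the 3 conditions: 306 − 4Q − 4Q = 0, i.e. Q = 153/4.
Back-substituting: q_S = (94 − 153/2)/2 = 35/4, q_U = (92 − 153/2)/2 = 31/4, q_F = (120 − 153/2)/2 = 87/4.
Price P = 140 - 2·(153/4) = 127/2.
Flint's profit: (127/2 - 20)·(87/4) - 941 = 41/8.

5.13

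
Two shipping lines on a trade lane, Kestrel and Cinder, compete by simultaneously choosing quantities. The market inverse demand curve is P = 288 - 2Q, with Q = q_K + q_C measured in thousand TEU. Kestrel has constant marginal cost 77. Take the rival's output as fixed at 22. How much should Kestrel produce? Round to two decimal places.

41.75

With the rival's output fixed at 22, Kestrel's profit is π_K = (288 - 2·22 - 2q_K)q_K - (77q_K) = (244 - 2q_K)q_K - (77q_K).
∂π_K/∂q_K = 167 - 4q_K = 0, so q_K = 167/4.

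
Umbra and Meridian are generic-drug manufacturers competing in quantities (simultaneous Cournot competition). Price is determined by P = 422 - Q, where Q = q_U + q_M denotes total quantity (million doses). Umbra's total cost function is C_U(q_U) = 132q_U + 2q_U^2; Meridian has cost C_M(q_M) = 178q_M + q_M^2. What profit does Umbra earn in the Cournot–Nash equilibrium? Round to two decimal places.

4758.35

Umbra's profit: π_U = (422 - Q)q_U - (132q_U + 2q_U²). Setting ∂π_U/∂q_U = 0: 290 - 6q_U - (q_M) = 0.
Meridian's profit: π_M = (422 - Q)q_M - (178q_M + q_M²). Setting ∂π_M/∂q_M = 0: 244 - 4q_M - (q_U) = 0.
Best responses: q_U = (290 - q_M)/6, q_M = (244 - q_U)/4.
Solving the pair: q_U = 916/23, q_M = 1174/23.
Price P = 422 - 90.8696 = 331.1304.
Umbra's profit: 331.1304·(916/23) - 132·(916/23) - 2(916/23)² = 4758.3516.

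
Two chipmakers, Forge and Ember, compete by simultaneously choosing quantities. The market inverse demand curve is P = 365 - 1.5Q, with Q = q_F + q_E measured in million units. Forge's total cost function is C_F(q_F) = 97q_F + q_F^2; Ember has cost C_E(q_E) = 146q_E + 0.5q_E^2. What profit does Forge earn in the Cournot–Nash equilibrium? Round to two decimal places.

4386.37

Forge's profit: π_F = (365 - 1.5Q)q_F - (97q_F + q_F²). Setting ∂π_F/∂q_F = 0: 268 - 5q_F - (3/2)(q_E) = 0.
Ember's profit: π_E = (365 - 1.5Q)q_E - (146q_E + (1/2)q_E²). Setting ∂π_E/∂q_E = 0: 219 - 4q_E - (3/2)(q_F) = 0.
Rearranging gives the reaction functions q_F = (268 - (3/2)q_E)/5 and q_E = (219 - (3/2)q_F)/4.
Solving the pair: q_F = 41.8873, q_E = 39.0423.
Price P = 365 - (3/2)·80.9296 = 243.6056.
Forge's profit: 243.6056·41.8873 - 97·41.8873 - 41.8873² = 4386.3698.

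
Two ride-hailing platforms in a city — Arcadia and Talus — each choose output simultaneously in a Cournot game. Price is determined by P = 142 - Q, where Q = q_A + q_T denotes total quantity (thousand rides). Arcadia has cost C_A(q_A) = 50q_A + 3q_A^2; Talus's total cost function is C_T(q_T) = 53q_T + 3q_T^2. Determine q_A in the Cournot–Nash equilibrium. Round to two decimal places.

Arcadia's profit: π_A = (142 - Q)q_A - (50q_A + 3q_A²). Setting ∂π_A/∂q_A = 0: 92 - 8q_A - (q_T) = 0.
Talus's first-order condition: 89 - 8q_T - (q_A) = 0.
Best responses: q_A = (92 - q_T)/8, q_T = (89 - q_A)/8.
Solving the pair: q_A = 647/63, q_T = 620/63.

10.27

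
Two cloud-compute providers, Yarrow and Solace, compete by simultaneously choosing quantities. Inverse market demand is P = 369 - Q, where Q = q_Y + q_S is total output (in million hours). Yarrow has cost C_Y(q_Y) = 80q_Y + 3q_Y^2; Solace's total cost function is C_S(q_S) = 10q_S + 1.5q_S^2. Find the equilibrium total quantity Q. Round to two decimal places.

94.08

Yarrow's profit: π_Y = (369 - Q)q_Y - (80q_Y + 3q_Y²). Setting ∂π_Y/∂q_Y = 0: 289 - 8q_Y - (q_S) = 0.
Solace's first-order condition: 359 - 5q_S - (q_Y) = 0.
Rearranging gives the reaction functions q_Y = (289 - q_S)/8 and q_S = (359 - q_Y)/5.
Substituting one into the other gives q_Y = 362/13 and q_S = 861/13.
Total output Q = 362/13 + 861/13 = 1223/13.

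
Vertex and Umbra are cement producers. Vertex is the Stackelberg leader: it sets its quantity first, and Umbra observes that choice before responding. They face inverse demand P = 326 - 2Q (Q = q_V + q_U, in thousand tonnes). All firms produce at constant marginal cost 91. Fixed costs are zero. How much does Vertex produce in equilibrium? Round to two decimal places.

58.75

The follower Umbra best-responds to any q_V: π_U = (326 - 2Q)q_U - 91q_U.
∂π_U/∂q_U = 235 - 2q_V - 4q_U = 0 gives the reaction function q_U = (235 - 2q_V)/4.
The leader anticipates this reaction. Substituting into P = 326 - 2Q gives P = 417/2 - q_V, so π_V = (417/2 - q_V)q_V - 91q_V.
Leader FOC: 235/2 - 2q_V = 0, so q_V = 235/4.
Then q_U = (235 - 2·(235/4))/4 = 235/8.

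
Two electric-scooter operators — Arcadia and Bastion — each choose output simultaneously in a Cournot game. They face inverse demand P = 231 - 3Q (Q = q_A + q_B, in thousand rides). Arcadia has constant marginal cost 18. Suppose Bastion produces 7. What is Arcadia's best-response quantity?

With the rival's output fixed at 7, Arcadia's profit is π_A = (231 - 3·7 - 3q_A)q_A - (18q_A) = (210 - 3q_A)q_A - (18q_A).
∂π_A/∂q_A = 192 - 6q_A = 0, so q_A = 32.

32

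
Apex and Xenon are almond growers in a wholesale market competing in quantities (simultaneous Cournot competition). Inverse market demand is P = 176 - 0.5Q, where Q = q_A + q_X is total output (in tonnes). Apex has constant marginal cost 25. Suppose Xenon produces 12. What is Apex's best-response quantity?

145

With the rival's output fixed at 12, Apex's profit is π_A = (176 - (1/2)·12 - (1/2)q_A)q_A - (25q_A) = (170 - (1/2)q_A)q_A - (25q_A).
∂π_A/∂q_A = 145 - q_A = 0, so q_A = 145.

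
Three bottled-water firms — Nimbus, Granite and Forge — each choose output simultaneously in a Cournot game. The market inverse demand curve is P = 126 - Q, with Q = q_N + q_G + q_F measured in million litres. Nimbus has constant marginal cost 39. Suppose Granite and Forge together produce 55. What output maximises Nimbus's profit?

16

With rivals' combined output fixed at 55, Nimbus's profit is π_N = (126 - 55 - q_N)q_N - (39q_N) = (71 - q_N)q_N - (39q_N).
∂π_N/∂q_N = 32 - 2q_N = 0, so q_N = 16.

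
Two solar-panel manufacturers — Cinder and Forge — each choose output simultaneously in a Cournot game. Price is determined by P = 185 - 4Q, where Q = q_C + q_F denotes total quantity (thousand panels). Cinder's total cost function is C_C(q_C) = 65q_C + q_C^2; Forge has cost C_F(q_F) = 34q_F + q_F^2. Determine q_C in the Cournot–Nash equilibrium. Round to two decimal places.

Cinder's profit: π_C = (185 - 4Q)q_C - (65q_C + q_C²). Setting ∂π_C/∂q_C = 0: 120 - 10q_C - 4(q_F) = 0.
Forge's profit: π_F = (185 - 4Q)q_F - (34q_F + q_F²). Setting ∂π_F/∂q_F = 0: 151 - 10q_F - 4(q_C) = 0.
Best responses: q_C = (120 - 4q_F)/10, q_F = (151 - 4q_C)/10.
Substituting one into the other gives q_C = 149/21 and q_F = 515/42.

7.10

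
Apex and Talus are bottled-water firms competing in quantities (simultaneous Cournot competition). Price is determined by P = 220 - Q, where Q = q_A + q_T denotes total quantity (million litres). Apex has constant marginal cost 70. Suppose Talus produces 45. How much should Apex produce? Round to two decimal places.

With the rival's output fixed at 45, Apex's profit is π_A = (220 - 45 - q_A)q_A - (70q_A) = (175 - q_A)q_A - (70q_A).
∂π_A/∂q_A = 105 - 2q_A = 0, so q_A = 105/2.

52.50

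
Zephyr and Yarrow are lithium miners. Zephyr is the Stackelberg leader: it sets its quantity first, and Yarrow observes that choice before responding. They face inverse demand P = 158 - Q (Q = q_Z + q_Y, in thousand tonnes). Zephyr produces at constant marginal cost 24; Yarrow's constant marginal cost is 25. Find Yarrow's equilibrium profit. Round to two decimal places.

1072.56

Solve by backward induction. Given q_Z, the follower Yarrow maximises π_Y = (158 - q_Z - q_Y)q_Y - 25q_Y.
Follower FOC: 133 - q_Z - 2q_Y = 0, so q_Y(q_Z) = (133 - q_Z)/2.
The leader anticipates this reaction. Substituting into P = 158 - Q gives P = 183/2 - (1/2)q_Z, so π_Z = (183/2 - (1/2)q_Z)q_Z - 24q_Z.
The leader's first-order condition 135/2 - q_Z = 0 yields q_Z = 135/2.
Then q_Y = (133 - 135/2)/2 = 131/4.
Price P = 158 - 401/4 = 231/4.
Yarrow's profit: (231/4 - 25)·(131/4) = 1072.5625.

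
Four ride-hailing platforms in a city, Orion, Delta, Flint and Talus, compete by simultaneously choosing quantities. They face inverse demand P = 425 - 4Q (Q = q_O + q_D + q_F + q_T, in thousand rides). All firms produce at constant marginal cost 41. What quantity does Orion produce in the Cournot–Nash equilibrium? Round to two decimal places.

Each firm earns π_i = (425 - 4Q)q_i - 41q_i.
First-order condition (treating rivals' output as given): 384 - 8q_i - 4·Σ_{j≠i} q_j = 0.
By symmetry each firm produces the same amount; substituting Σ_{j≠i} q_j = 3q_i yields q_i = 384/20 = 96/5.

19.20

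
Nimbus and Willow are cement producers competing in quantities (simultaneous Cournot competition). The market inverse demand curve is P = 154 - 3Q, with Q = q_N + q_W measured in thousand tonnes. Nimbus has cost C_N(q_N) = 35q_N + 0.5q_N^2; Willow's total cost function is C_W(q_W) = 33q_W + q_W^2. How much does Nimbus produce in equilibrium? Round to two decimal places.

12.53

Nimbus's profit: π_N = (154 - 3Q)q_N - (35q_N + (1/2)q_N²). Setting ∂π_N/∂q_N = 0: 119 - 7q_N - 3(q_W) = 0.
Willow's first-order condition: 121 - 8q_W - 3(q_N) = 0.
Best responses: q_N = (119 - 3q_W)/7, q_W = (121 - 3q_N)/8.
Solving the pair: q_N = 589/47, q_W = 490/47.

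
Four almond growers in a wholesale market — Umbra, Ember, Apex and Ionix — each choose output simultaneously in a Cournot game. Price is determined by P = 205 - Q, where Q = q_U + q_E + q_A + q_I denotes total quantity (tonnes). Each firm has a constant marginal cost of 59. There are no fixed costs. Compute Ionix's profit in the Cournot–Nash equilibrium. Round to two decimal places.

Each firm earns π_i = (205 - Q)q_i - 59q_i.
Setting ∂π_i/∂q_i = 0 with rivals' quantities fixed: 146 - 2q_i - Σ_{j≠i} q_j = 0.
With identical firms every q_j equals q_i, so Σ_{j≠i} q_j = 3q_i and 146 = 5q_i, giving q_i = 146/5.
Price P = 205 - 584/5 = 441/5.
Ionix's profit: (441/5 - 59)·(146/5) = 852.6400.

852.64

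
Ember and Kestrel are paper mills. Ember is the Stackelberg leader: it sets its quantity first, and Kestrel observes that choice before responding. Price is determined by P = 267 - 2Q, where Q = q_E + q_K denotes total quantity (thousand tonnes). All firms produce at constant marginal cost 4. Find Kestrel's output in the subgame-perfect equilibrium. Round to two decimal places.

32.88

Solve by backward induction. Given q_E, the follower Kestrel maximises π_K = (267 - 2q_E - 2q_K)q_K - 4q_K.
Setting the follower's marginal profit to zero, 263 - 2q_E - 4q_K = 0, i.e. q_K = (263 - 2q_E)/4.
Ember substitutes q_K(q_E) into its own profit: π_E = q_E(267 - 2q_E - (263 - 2q_E)/2) - 4q_E = (271/2 - q_E)q_E - 4q_E.
Leader FOC: 263/2 - 2q_E = 0, so q_E = 263/4.
Then q_K = (263 - 2·(263/4))/4 = 263/8.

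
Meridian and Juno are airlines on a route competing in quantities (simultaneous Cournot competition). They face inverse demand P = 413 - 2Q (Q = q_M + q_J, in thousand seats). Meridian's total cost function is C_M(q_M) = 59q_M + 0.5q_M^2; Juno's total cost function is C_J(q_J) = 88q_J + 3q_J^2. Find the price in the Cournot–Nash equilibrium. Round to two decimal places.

247.48

Meridian's profit: π_M = (413 - 2Q)q_M - (59q_M + (1/2)q_M²). Setting ∂π_M/∂q_M = 0: 354 - 5q_M - 2(q_J) = 0.
Juno's profit: π_J = (413 - 2Q)q_J - (88q_J + 3q_J²). Setting ∂π_J/∂q_J = 0: 325 - 10q_J - 2(q_M) = 0.
Rearranging gives the reaction functions q_M = (354 - 2q_J)/5 and q_J = (325 - 2q_M)/10.
Substituting one into the other gives q_M = 1445/23 and q_J = 917/46.
Total output Q = 82.7609, so price P = 413 - 2·82.7609 = 247.4783.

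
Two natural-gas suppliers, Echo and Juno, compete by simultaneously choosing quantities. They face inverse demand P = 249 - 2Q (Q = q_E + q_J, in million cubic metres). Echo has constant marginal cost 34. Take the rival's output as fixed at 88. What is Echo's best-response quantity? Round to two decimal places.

9.75

With the rival's output fixed at 88, Echo's profit is π_E = (249 - 2·88 - 2q_E)q_E - (34q_E) = (73 - 2q_E)q_E - (34q_E).
∂π_E/∂q_E = 39 - 4q_E = 0, so q_E = 39/4.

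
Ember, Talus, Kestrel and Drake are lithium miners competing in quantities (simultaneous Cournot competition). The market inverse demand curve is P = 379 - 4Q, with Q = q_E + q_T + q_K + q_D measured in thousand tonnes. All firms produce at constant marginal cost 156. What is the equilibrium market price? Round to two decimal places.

Each firm earns π_i = (379 - 4Q)q_i - 156q_i.
Setting ∂π_i/∂q_i = 0 with rivals' quantities fixed: 223 - 8q_i - 4·Σ_{j≠i} q_j = 0.
With identical firms every q_j equals q_i, so Σ_{j≠i} q_j = 3q_i and 223 = 20q_i, giving q_i = 223/20.
Total output Q = 223/5, so price P = 379 - 4·(223/5) = 1003/5.

200.60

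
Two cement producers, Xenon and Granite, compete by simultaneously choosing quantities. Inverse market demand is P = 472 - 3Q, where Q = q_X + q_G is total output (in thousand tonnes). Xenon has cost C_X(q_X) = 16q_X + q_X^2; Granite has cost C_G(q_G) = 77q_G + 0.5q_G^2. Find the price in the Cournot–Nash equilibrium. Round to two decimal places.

229.51

Xenon's profit: π_X = (472 - 3Q)q_X - (16q_X + q_X²). Setting ∂π_X/∂q_X = 0: 456 - 8q_X - 3(q_G) = 0.
Granite's first-order condition: 395 - 7q_G - 3(q_X) = 0.
Rearranging gives the reaction functions q_X = (456 - 3q_G)/8 and q_G = (395 - 3q_X)/7.
Solving the pair: q_X = 42.7021, q_G = 1792/47.
Total output Q = 80.8298, so price P = 472 - 3·80.8298 = 229.5106.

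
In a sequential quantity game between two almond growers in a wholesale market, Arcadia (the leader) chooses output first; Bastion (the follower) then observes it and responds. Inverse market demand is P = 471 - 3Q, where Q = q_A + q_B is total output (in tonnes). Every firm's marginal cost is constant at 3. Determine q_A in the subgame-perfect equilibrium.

78

The follower Bastion best-responds to any q_A: π_B = (471 - 3Q)q_B - 3q_B.
∂π_B/∂q_B = 468 - 3q_A - 6q_B = 0 gives the reaction function q_B = (468 - 3q_A)/6.
The leader anticipates this reaction. Substituting into P = 471 - 3Q gives P = 237 - (3/2)q_A, so π_A = (237 - (3/2)q_A)q_A - 3q_A.
Leader FOC: 234 - 3q_A = 0, so q_A = 78.
Then q_B = (468 - 3·78)/6 = 39.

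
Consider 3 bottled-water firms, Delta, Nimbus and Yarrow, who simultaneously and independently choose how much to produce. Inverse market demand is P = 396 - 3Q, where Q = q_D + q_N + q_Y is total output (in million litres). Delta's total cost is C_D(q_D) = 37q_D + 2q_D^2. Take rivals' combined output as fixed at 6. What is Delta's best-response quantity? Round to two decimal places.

34.10

With rivals' combined output fixed at 6, Delta's profit is π_D = (396 - 3·6 - 3q_D)q_D - (37q_D + 2q_D²) = (378 - 3q_D)q_D - (37q_D + 2q_D²).
∂π_D/∂q_D = 341 - 10q_D = 0, so q_D = 341/10.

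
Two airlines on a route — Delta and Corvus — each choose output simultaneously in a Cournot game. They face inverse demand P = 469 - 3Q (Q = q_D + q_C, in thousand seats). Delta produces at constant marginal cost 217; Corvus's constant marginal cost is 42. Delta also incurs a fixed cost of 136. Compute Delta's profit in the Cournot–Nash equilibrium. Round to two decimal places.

83.59

Delta's profit: π_D = (469 - 3Q)q_D - (217q_D). Setting ∂π_D/∂q_D = 0: 252 - 6q_D - 3(q_C) = 0.
Corvus's profit: π_C = (469 - 3Q)q_C - (42q_C). Setting ∂π_C/∂q_C = 0: 427 - 6q_C - 3(q_D) = 0.
Rearranging gives the reaction functions q_D = (252 - 3q_C)/6 and q_C = (427 - 3q_D)/6.
Solving the pair: q_D = 77/9, q_C = 602/9.
Price P = 469 - 3·(679/9) = 728/3.
Delta's profit: (728/3 - 217)·(77/9) - 136 = 83.5926.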